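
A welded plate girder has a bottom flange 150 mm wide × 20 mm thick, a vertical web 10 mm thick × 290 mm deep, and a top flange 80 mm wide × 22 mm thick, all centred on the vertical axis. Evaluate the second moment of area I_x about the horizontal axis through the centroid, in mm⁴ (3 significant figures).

I_x ≈ 1.31 × 10⁸ mm⁴

Split into non-overlapping primitives; take the origin at the lower-left of the bounding box.
Bottom plate: 150 × 20, A = 3 000 mm², y = 10 mm, Ī = 100 000 mm⁴.
Web plate: 10 × 290, A = 2 900 mm², y = 165 mm, Ī = 20 324 167 mm⁴.
Top plate: 80 × 22, A = 1 760 mm², y = 321 mm, Ī = 70 987 mm⁴.
Centroid: ȳ = ΣA·y / ΣA = 140.14 mm.
Transfer each piece to the horizontal axis through the centroid using Ī + A·d² with d = y − 140.14:
  bottom plate: d = -130.14 mm → contributes +50 907 995 mm⁴
  web plate: d = 24.862 mm → contributes +22 116 657 mm⁴
  top plate: d = 180.86 mm → contributes +57 642 215 mm⁴
Total I = 130 666 867 mm⁴.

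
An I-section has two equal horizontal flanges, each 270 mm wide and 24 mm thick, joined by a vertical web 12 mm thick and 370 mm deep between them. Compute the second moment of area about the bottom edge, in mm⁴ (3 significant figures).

Break the section into simple shapes (no overlaps), measuring from the bottom-left corner of the bounding box.
Bottom flange: 270 × 24, A = 6 480 mm², y = 12 mm, Ī = 311 040 mm⁴.
Web: 12 × 370, A = 4 440 mm², y = 209 mm, Ī = 50 653 000 mm⁴.
Top flange: 270 × 24, A = 6 480 mm², y = 406 mm, Ī = 311 040 mm⁴.
Transfer each piece to a horizontal axis along the bottom face using Ī + A·d² with d = y − 0:
  bottom flange: d = 12 mm → contributes +1 244 160 mm⁴
  web: d = 209 mm → contributes +244 596 640 mm⁴
  top flange: d = 406 mm → contributes +1 068 448 320 mm⁴
Total I = 1 314 289 120 mm⁴.

I_base ≈ 1.31 × 10⁹ mm⁴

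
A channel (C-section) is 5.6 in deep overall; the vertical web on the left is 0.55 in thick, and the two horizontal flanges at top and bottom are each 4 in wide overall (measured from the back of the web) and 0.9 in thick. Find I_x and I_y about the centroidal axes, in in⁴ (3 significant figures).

Break the section into simple shapes (no overlaps), measuring from the bottom-left corner of the bounding box.
Web: 0.55 × 5.6, A = 3.08 in², y = 2.8 in, Ī = 8.0491 in⁴.
Top flange (beyond web): 3.45 × 0.9, A = 3.105 in², y = 5.15 in, Ī = 0.20959 in⁴.
Bottom flange (beyond web): 3.45 × 0.9, A = 3.105 in², y = 0.45 in, Ī = 0.20959 in⁴.
By symmetry the centroid is at mid-height, ȳ = 2.8 in.
Transfer each piece to the centroidal x-axis using Ī + A·d² with d = y − 2.8:
  web: d = 0 in → contributes +8.0491 in⁴
  top flange (beyond web): d = 2.35 in → contributes +17.357 in⁴
  bottom flange (beyond web): d = -2.35 in → contributes +17.357 in⁴
Total I = 42.763 in⁴.
For the y-axis: x̄ = 1.6119 in.
Repeating about the centroidal y-axis gives I_y = 14.473 in⁴.

I_x ≈ 42.8 in⁴, I_y ≈ 14.5 in⁴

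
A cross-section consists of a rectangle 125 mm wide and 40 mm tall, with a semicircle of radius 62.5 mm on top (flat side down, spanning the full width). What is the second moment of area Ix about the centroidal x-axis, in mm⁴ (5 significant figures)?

Break the section into simple shapes (no overlaps), measuring from the bottom-left corner of the bounding box.
Rectangular body: 125 × 40, A = 5 000 mm², y = 20 mm, Ī = 666666.7 mm⁴.
Semicircular cap: semicircle r = 62.5, A = 6135.923 mm², y = 66.52582 mm, Ī = 1 674 758 mm⁴.
Centroid: ȳ = ΣA·y / ΣA = 45.63585 mm.
Transfer each piece to the centroidal x-axis using Ī + A·d² with d = y − 45.63585:
  rectangular body: d = -25.63585 mm → contributes +3 952 651 mm⁴
  semicircular cap: d = 20.88997 mm → contributes +4 352 419 mm⁴
Total I = 8 305 071 mm⁴.

Ix ≈ 8.3051 × 10⁶ mm⁴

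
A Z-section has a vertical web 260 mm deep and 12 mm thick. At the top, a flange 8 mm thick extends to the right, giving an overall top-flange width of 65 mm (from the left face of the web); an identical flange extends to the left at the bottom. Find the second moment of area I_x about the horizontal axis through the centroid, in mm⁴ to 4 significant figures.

I_x ≈ 3.104 × 10⁷ mm⁴

Split into non-overlapping primitives; take the origin at the lower-left of the bounding box.
Web: 12 × 260, A = 3 120 mm², y = 130 mm, Ī = 17 576 000 mm⁴.
Top flange (beyond web): 53 × 8, A = 424 mm², y = 256 mm, Ī = 2261.33 mm⁴.
Bottom flange (beyond web): 53 × 8, A = 424 mm², y = 4 mm, Ī = 2261.33 mm⁴.
Centroid: ȳ = ΣA·y / ΣA = 130 mm.
Transfer each piece to the horizontal axis through the centroid using Ī + A·d² with d = y − 130:
  web: d = 0 mm → contributes +17 576 000 mm⁴
  top flange (beyond web): d = 126 mm → contributes +6 733 685 mm⁴
  bottom flange (beyond web): d = -126 mm → contributes +6 733 685 mm⁴
Total I = 31 043 371 mm⁴.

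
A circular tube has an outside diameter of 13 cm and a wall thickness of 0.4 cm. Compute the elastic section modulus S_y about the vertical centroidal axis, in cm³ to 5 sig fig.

S_y ≈ 48.390 cm³

Decompose the section into non-overlapping parts with the origin at the bottom-left of its bounding rectangle.
Outer circle: ⌀13, A = 132.7323 cm², x = 6.5 cm, Ī = 1401.985 cm⁴.
Bore (subtracted): ⌀12.2, A = 116.8987 cm², x = 6.5 cm, Ī = 1087.45 cm⁴.
By symmetry the centroid is at mid-width, x̄ = 6.5 cm.
All pieces are centred on the vertical centroidal axis, so I = ΣĪ (holes subtracted) = 314.535 cm⁴.
Extreme fibre distance c = 6.5 cm; S = I/c = 48.39 cm³.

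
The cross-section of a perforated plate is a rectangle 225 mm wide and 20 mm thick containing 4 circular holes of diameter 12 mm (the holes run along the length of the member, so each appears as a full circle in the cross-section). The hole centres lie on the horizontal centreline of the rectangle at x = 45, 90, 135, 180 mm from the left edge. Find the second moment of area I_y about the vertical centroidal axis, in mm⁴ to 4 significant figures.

I_y ≈ 1.784 × 10⁷ mm⁴

Decompose the section into non-overlapping parts with the origin at the bottom-left of its bounding rectangle.
Plate: 225 × 20, A = 4 500 mm², x = 112.5 mm, Ī = 18 984 375 mm⁴.
Hole 1 (subtracted): ⌀12, A = 113.097 mm², x = 45 mm, Ī = 1017.88 mm⁴.
Hole 2 (subtracted): ⌀12, A = 113.097 mm², x = 90 mm, Ī = 1017.88 mm⁴.
Hole 3 (subtracted): ⌀12, A = 113.097 mm², x = 135 mm, Ī = 1017.88 mm⁴.
Hole 4 (subtracted): ⌀12, A = 113.097 mm², x = 180 mm, Ī = 1017.88 mm⁴.
By symmetry the centroid is at mid-width, x̄ = 112.5 mm.
Transfer each piece to the vertical centroidal axis using Ī + A·d² with d = x − 112.5:
  plate: d = 0 mm → contributes +18 984 375 mm⁴
  hole 1: d = -67.5 mm → contributes −516 318 mm⁴
  hole 2: d = -22.5 mm → contributes −58273.4 mm⁴
  hole 3: d = 22.5 mm → contributes −58273.4 mm⁴
  hole 4: d = 67.5 mm → contributes −516 318 mm⁴
Total I = 17 835 193 mm⁴.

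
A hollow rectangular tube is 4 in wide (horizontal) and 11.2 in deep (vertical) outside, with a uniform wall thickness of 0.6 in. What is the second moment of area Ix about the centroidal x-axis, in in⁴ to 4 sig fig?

Decompose the section into non-overlapping parts with the origin at the bottom-left of its bounding rectangle.
Outer rectangle: 4 × 11.2, A = 44.8 in², y = 5.6 in, Ī = 468.309 in⁴.
Inner void (subtracted): 2.8 × 10, A = 28 in², y = 5.6 in, Ī = 233.333 in⁴.
By symmetry the centroid is at mid-height, ȳ = 5.6 in.
All pieces are centred on the centroidal x-axis, so I = ΣĪ (holes subtracted) = 234.976 in⁴.

Ix ≈ 235.0 in⁴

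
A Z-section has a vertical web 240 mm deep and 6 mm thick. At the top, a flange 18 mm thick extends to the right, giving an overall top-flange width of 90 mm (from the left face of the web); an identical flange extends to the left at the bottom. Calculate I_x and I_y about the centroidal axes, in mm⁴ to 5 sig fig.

Split into non-overlapping primitives; take the origin at the lower-left of the bounding box.
Web: 6 × 240, A = 1 440 mm², y = 120 mm, Ī = 6 912 000 mm⁴.
Top flange (beyond web): 84 × 18, A = 1 512 mm², y = 231 mm, Ī = 40 824 mm⁴.
Bottom flange (beyond web): 84 × 18, A = 1 512 mm², y = 9 mm, Ī = 40 824 mm⁴.
Centroid: ȳ = ΣA·y / ΣA = 120 mm.
Transfer each piece to the centroidal x-axis using Ī + A·d² with d = y − 120:
  web: d = 0 mm → contributes +6 912 000 mm⁴
  top flange (beyond web): d = 111 mm → contributes +18 670 176 mm⁴
  bottom flange (beyond web): d = -111 mm → contributes +18 670 176 mm⁴
Total I = 44 252 352 mm⁴.
For the y-axis: x̄ = 87 mm.
Repeating about the centroidal y-axis gives I_y = 7 906 032 mm⁴.

I_x ≈ 4.4252 × 10⁷ mm⁴, I_y ≈ 7.9060 × 10⁶ mm⁴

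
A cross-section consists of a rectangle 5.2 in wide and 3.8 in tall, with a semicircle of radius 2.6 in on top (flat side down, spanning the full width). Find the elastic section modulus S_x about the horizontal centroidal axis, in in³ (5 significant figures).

S_x ≈ 26.405 in³

Decompose the section into non-overlapping parts with the origin at the bottom-left of its bounding rectangle.
Rectangular body: 5.2 × 3.8, A = 19.76 in², y = 1.9 in, Ī = 23.77787 in⁴.
Semicircular cap: semicircle r = 2.6, A = 10.61858 in², y = 4.903474 in, Ī = 5.01563 in⁴.
Centroid: ȳ = ΣA·y / ΣA = 2.94984 in.
Transfer each piece to the horizontal centroidal axis using Ī + A·d² with d = y − 2.94984:
  rectangular body: d = -1.04984 in → contributes +45.55661 in⁴
  semicircular cap: d = 1.953635 in → contributes +45.54345 in⁴
Total I = 91.10006 in⁴.
Extreme fibre distance c = 3.45016 in; S = I/c = 26.40459 in³.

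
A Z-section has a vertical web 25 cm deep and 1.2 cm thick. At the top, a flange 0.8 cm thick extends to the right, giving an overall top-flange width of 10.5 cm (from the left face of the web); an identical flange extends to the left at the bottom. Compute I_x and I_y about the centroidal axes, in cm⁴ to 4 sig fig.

I_x ≈ 3742 cm⁴, I_y ≈ 521.0 cm⁴

Break the section into simple shapes (no overlaps), measuring from the bottom-left corner of the bounding box.
Web: 1.2 × 25, A = 30 cm², y = 12.5 cm, Ī = 1562.5 cm⁴.
Top flange (beyond web): 9.3 × 0.8, A = 7.44 cm², y = 24.6 cm, Ī = 0.3968 cm⁴.
Bottom flange (beyond web): 9.3 × 0.8, A = 7.44 cm², y = 0.4 cm, Ī = 0.3968 cm⁴.
Centroid: ȳ = ΣA·y / ΣA = 12.5 cm.
Transfer each piece to the centroidal x-axis using Ī + A·d² with d = y − 12.5:
  web: d = 0 cm → contributes +1562.5 cm⁴
  top flange (beyond web): d = 12.1 cm → contributes +1089.69 cm⁴
  bottom flange (beyond web): d = -12.1 cm → contributes +1089.69 cm⁴
Total I = 3741.87 cm⁴.
For the y-axis: x̄ = 9.9 cm.
Repeating about the centroidal y-axis gives I_y = 520.978 cm⁴.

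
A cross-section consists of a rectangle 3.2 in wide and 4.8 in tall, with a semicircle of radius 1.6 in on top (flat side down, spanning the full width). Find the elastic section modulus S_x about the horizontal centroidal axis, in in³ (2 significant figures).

S_x ≈ 18 in³

Decompose the section into non-overlapping parts with the origin at the bottom-left of its bounding rectangle.
Rectangular body: 3.2 × 4.8, A = 15.36 in², y = 2.4 in, Ī = 29.49 in⁴.
Semicircular cap: semicircle r = 1.6, A = 4.021 in², y = 5.479 in, Ī = 0.7193 in⁴.
Centroid: ȳ = ΣA·y / ΣA = 3.039 in.
Transfer each piece to the horizontal centroidal axis using Ī + A·d² with d = y − 3.039:
  rectangular body: d = -0.6388 in → contributes +35.76 in⁴
  semicircular cap: d = 2.44 in → contributes +24.66 in⁴
Total I = 60.42 in⁴.
Extreme fibre distance c = 3.361 in; S = I/c = 17.98 in³.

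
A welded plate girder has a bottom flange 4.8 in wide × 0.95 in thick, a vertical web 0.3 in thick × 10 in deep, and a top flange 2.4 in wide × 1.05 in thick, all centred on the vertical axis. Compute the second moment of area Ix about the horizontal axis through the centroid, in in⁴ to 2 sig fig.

Ix ≈ 230 in⁴

Decompose the section into non-overlapping parts with the origin at the bottom-left of its bounding rectangle.
Bottom plate: 4.8 × 0.95, A = 4.56 in², y = 0.475 in, Ī = 0.343 in⁴.
Web plate: 0.3 × 10, A = 3 in², y = 5.95 in, Ī = 25 in⁴.
Top plate: 2.4 × 1.05, A = 2.52 in², y = 11.48 in, Ī = 0.2315 in⁴.
Centroid: ȳ = ΣA·y / ΣA = 4.854 in.
Transfer each piece to the horizontal axis through the centroid using Ī + A·d² with d = y − 4.854:
  bottom plate: d = -4.379 in → contributes +87.8 in⁴
  web plate: d = 1.096 in → contributes +28.6 in⁴
  top plate: d = 6.621 in → contributes +110.7 in⁴
Total I = 227.1 in⁴.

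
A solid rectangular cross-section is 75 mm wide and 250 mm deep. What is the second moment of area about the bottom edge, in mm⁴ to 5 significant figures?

The section: 75 × 250, A = 18 750 mm², y = 125 mm, Ī = 97 656 250 mm⁴.
Transfer it to the base of the section using Ī + A·d² with d = y − 0:
  the section: d = 125 mm → contributes +390 625 000 mm⁴
Total I = 390 625 000 mm⁴.

I_base ≈ 3.9063 × 10⁸ mm⁴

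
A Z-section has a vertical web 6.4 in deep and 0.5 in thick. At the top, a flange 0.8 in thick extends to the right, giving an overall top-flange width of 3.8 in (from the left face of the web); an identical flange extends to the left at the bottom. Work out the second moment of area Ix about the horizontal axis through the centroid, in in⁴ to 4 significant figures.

Ix ≈ 52.60 in⁴

Decompose the section into non-overlapping parts with the origin at the bottom-left of its bounding rectangle.
Web: 0.5 × 6.4, A = 3.2 in², y = 3.2 in, Ī = 10.9227 in⁴.
Top flange (beyond web): 3.3 × 0.8, A = 2.64 in², y = 6 in, Ī = 0.1408 in⁴.
Bottom flange (beyond web): 3.3 × 0.8, A = 2.64 in², y = 0.4 in, Ī = 0.1408 in⁴.
Centroid: ȳ = ΣA·y / ΣA = 3.2 in.
Transfer each piece to the horizontal axis through the centroid using Ī + A·d² with d = y − 3.2:
  web: d = 0 in → contributes +10.9227 in⁴
  top flange (beyond web): d = 2.8 in → contributes +20.8384 in⁴
  bottom flange (beyond web): d = -2.8 in → contributes +20.8384 in⁴
Total I = 52.5995 in⁴.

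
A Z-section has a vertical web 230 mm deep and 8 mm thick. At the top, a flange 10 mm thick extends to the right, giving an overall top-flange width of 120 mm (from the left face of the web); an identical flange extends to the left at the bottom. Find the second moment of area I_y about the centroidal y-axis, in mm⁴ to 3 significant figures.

I_y ≈ 1.04 × 10⁷ mm⁴

Decompose the section into non-overlapping parts with the origin at the bottom-left of its bounding rectangle.
Web: 8 × 230, A = 1 840 mm², x = 116 mm, Ī = 9813.3 mm⁴.
Top flange (beyond web): 112 × 10, A = 1 120 mm², x = 176 mm, Ī = 1 170 773 mm⁴.
Bottom flange (beyond web): 112 × 10, A = 1 120 mm², x = 56 mm, Ī = 1 170 773 mm⁴.
Centroid: x̄ = ΣA·x / ΣA = 116 mm.
Transfer each piece to the centroidal y-axis using Ī + A·d² with d = x − 116:
  web: d = 0 mm → contributes +9813.3 mm⁴
  top flange (beyond web): d = 60 mm → contributes +5 202 773 mm⁴
  bottom flange (beyond web): d = -60 mm → contributes +5 202 773 mm⁴
Total I = 10 415 360 mm⁴.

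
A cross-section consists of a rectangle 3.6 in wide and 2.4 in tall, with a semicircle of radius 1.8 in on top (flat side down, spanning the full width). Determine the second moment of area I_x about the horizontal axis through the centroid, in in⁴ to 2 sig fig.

Decompose the section into non-overlapping parts with the origin at the bottom-left of its bounding rectangle.
Rectangular body: 3.6 × 2.4, A = 8.64 in², y = 1.2 in, Ī = 4.147 in⁴.
Semicircular cap: semicircle r = 1.8, A = 5.089 in², y = 3.164 in, Ī = 1.152 in⁴.
Centroid: ȳ = ΣA·y / ΣA = 1.928 in.
Transfer each piece to the horizontal axis through the centroid using Ī + A·d² with d = y − 1.928:
  rectangular body: d = -0.728 in → contributes +8.727 in⁴
  semicircular cap: d = 1.236 in → contributes +8.926 in⁴
Total I = 17.65 in⁴.

I_x ≈ 18 in⁴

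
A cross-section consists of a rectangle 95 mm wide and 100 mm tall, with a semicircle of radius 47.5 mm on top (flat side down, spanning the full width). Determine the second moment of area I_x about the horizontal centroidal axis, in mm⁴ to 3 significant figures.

Break the section into simple shapes (no overlaps), measuring from the bottom-left corner of the bounding box.
Rectangular body: 95 × 100, A = 9 500 mm², y = 50 mm, Ī = 7 916 667 mm⁴.
Semicircular cap: semicircle r = 47.5, A = 3544.1 mm², y = 120.16 mm, Ī = 558 736 mm⁴.
Centroid: ȳ = ΣA·y / ΣA = 69.063 mm.
Transfer each piece to the horizontal centroidal axis using Ī + A·d² with d = y − 69.063:
  rectangular body: d = -19.063 mm → contributes +11 368 768 mm⁴
  semicircular cap: d = 51.097 mm → contributes +9 812 107 mm⁴
Total I = 21 180 875 mm⁴.

I_x ≈ 2.12 × 10⁷ mm⁴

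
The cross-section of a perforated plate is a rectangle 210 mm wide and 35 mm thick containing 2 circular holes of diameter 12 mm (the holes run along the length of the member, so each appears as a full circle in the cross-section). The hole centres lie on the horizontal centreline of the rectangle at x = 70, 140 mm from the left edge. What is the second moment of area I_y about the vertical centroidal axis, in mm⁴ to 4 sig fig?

I_y ≈ 2.673 × 10⁷ mm⁴

Treat the section as a set of non-overlapping primitives; coordinates are from the bounding-box lower-left.
Plate: 210 × 35, A = 7 350 mm², x = 105 mm, Ī = 27 011 250 mm⁴.
Hole 1 (subtracted): ⌀12, A = 113.097 mm², x = 70 mm, Ī = 1017.88 mm⁴.
Hole 2 (subtracted): ⌀12, A = 113.097 mm², x = 140 mm, Ī = 1017.88 mm⁴.
By symmetry the centroid is at mid-width, x̄ = 105 mm.
Transfer each piece to the vertical centroidal axis using Ī + A·d² with d = x − 105:
  plate: d = 0 mm → contributes +27 011 250 mm⁴
  hole 1: d = -35 mm → contributes −139 562 mm⁴
  hole 2: d = 35 mm → contributes −139 562 mm⁴
Total I = 26 732 126 mm⁴.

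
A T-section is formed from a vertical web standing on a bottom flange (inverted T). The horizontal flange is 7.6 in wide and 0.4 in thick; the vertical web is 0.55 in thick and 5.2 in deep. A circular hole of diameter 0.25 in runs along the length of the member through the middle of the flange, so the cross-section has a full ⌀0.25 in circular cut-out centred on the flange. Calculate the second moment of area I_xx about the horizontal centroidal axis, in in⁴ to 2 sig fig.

Split into non-overlapping primitives; take the origin at the lower-left of the bounding box.
Flange: 7.6 × 0.4, A = 3.04 in², y = 0.2 in, Ī = 0.04053 in⁴.
Web: 0.55 × 5.2, A = 2.86 in², y = 3 in, Ī = 6.445 in⁴.
Hole (subtracted): ⌀0.25, A = 0.04909 in², y = 0.2 in, Ī = 0.0001917 in⁴.
Centroid: ȳ = ΣA·y / ΣA = 1.569 in.
Transfer each piece to the horizontal centroidal axis using Ī + A·d² with d = y − 1.569:
  flange: d = -1.369 in → contributes +5.735 in⁴
  web: d = 1.431 in → contributes +12.3 in⁴
  hole: d = -1.369 in → contributes −0.09215 in⁴
Total I = 17.95 in⁴.

I_xx ≈ 18 in⁴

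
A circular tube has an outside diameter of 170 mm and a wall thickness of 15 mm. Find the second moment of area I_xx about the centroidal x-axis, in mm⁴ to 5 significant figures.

I_xx ≈ 2.2141 × 10⁷ mm⁴

Split into non-overlapping primitives; take the origin at the lower-left of the bounding box.
Outer circle: ⌀170, A = 22698.01 mm², y = 85 mm, Ī = 40 998 275 mm⁴.
Bore (subtracted): ⌀140, A = 15393.8 mm², y = 85 mm, Ī = 18 857 410 mm⁴.
By symmetry the centroid is at mid-height, ȳ = 85 mm.
All pieces are centred on the centroidal x-axis, so I = ΣĪ (holes subtracted) = 22 140 865 mm⁴.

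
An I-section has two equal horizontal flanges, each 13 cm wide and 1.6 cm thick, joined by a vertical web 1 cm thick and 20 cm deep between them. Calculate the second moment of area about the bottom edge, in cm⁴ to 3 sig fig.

Treat the section as a set of non-overlapping primitives; coordinates are from the bounding-box lower-left.
Bottom flange: 13 × 1.6, A = 20.8 cm², y = 0.8 cm, Ī = 4.4373 cm⁴.
Web: 1 × 20, A = 20 cm², y = 11.6 cm, Ī = 666.67 cm⁴.
Top flange: 13 × 1.6, A = 20.8 cm², y = 22.4 cm, Ī = 4.4373 cm⁴.
Transfer each piece to the bottom edge using Ī + A·d² with d = y − 0:
  bottom flange: d = 0.8 cm → contributes +17.749 cm⁴
  web: d = 11.6 cm → contributes +3357.9 cm⁴
  top flange: d = 22.4 cm → contributes +10 441 cm⁴
Total I = 13 817 cm⁴.

I_base ≈ 1.38 × 10⁴ cm⁴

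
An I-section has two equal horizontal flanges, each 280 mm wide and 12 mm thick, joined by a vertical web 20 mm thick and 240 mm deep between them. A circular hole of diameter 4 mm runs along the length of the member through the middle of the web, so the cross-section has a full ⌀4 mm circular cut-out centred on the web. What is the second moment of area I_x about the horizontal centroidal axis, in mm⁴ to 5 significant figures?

Decompose the section into non-overlapping parts with the origin at the bottom-left of its bounding rectangle.
Bottom flange: 280 × 12, A = 3 360 mm², y = 6 mm, Ī = 40 320 mm⁴.
Web: 20 × 240, A = 4 800 mm², y = 132 mm, Ī = 23 040 000 mm⁴.
Top flange: 280 × 12, A = 3 360 mm², y = 258 mm, Ī = 40 320 mm⁴.
Hole (subtracted): ⌀4, A = 12.56637 mm², y = 132 mm, Ī = 12.56637 mm⁴.
By symmetry the centroid is at mid-height, ȳ = 132 mm.
Transfer each piece to the horizontal centroidal axis using Ī + A·d² with d = y − 132:
  bottom flange: d = -126 mm → contributes +53 383 680 mm⁴
  web: d = 0 mm → contributes +23 040 000 mm⁴
  top flange: d = 126 mm → contributes +53 383 680 mm⁴
  hole: d = 0 mm → contributes −12.56637 mm⁴
Total I = 129 807 347 mm⁴.

I_x ≈ 1.2981 × 10⁸ mm⁴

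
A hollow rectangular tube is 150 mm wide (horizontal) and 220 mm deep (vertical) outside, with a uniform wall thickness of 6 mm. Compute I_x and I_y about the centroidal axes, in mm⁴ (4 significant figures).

Decompose the section into non-overlapping parts with the origin at the bottom-left of its bounding rectangle.
Outer rectangle: 150 × 220, A = 33 000 mm², y = 110 mm, Ī = 133 100 000 mm⁴.
Inner void (subtracted): 138 × 208, A = 28 704 mm², y = 110 mm, Ī = 103 487 488 mm⁴.
By symmetry the centroid is at mid-height, ȳ = 110 mm.
All pieces are centred on the centroidal x-axis, so I = ΣĪ (holes subtracted) = 29 612 512 mm⁴.
Repeating about the centroidal y-axis gives I_y = 16 321 752 mm⁴.

I_x ≈ 2.961 × 10⁷ mm⁴, I_y ≈ 1.632 × 10⁷ mm⁴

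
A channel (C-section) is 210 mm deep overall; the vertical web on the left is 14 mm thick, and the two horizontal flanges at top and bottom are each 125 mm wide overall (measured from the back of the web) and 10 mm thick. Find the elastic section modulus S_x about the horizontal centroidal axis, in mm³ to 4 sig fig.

Break the section into simple shapes (no overlaps), measuring from the bottom-left corner of the bounding box.
Web: 14 × 210, A = 2 940 mm², y = 105 mm, Ī = 10 804 500 mm⁴.
Top flange (beyond web): 111 × 10, A = 1 110 mm², y = 205 mm, Ī = 9 250 mm⁴.
Bottom flange (beyond web): 111 × 10, A = 1 110 mm², y = 5 mm, Ī = 9 250 mm⁴.
By symmetry the centroid is at mid-height, ȳ = 105 mm.
Transfer each piece to the horizontal centroidal axis using Ī + A·d² with d = y − 105:
  web: d = 0 mm → contributes +10 804 500 mm⁴
  top flange (beyond web): d = 100 mm → contributes +11 109 250 mm⁴
  bottom flange (beyond web): d = -100 mm → contributes +11 109 250 mm⁴
Total I = 33 023 000 mm⁴.
Extreme fibre distance c = 105 mm; S = I/c = 314 505 mm³.

S_x ≈ 3.145 × 10⁵ mm³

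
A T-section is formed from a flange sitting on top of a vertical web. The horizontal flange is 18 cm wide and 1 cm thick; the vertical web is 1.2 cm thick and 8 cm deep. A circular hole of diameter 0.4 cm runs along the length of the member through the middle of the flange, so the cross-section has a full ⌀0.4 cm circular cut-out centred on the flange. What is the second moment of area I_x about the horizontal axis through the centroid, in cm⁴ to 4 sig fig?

Split into non-overlapping primitives; take the origin at the lower-left of the bounding box.
Flange: 18 × 1, A = 18 cm², y = 8.5 cm, Ī = 1.5 cm⁴.
Web: 1.2 × 8, A = 9.6 cm², y = 4 cm, Ī = 51.2 cm⁴.
Hole (subtracted): ⌀0.4, A = 0.125664 cm², y = 8.5 cm, Ī = 0.00125664 cm⁴.
Centroid: ȳ = ΣA·y / ΣA = 6.92762 cm.
Transfer each piece to the horizontal axis through the centroid using Ī + A·d² with d = y − 6.92762:
  flange: d = 1.57238 cm → contributes +46.0026 cm⁴
  web: d = -2.92762 cm → contributes +133.481 cm⁴
  hole: d = 1.57238 cm → contributes −0.311944 cm⁴
Total I = 179.172 cm⁴.

I_x ≈ 179.2 cm⁴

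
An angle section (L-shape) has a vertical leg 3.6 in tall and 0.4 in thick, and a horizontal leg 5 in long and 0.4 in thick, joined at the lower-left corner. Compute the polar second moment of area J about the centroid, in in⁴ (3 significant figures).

J ≈ 12.0 in⁴

Split into non-overlapping primitives; take the origin at the lower-left of the bounding box.
Vertical leg: 0.4 × 3.6, A = 1.44 in², y = 1.8 in, Ī = 1.5552 in⁴.
Horizontal leg (remainder): 4.6 × 0.4, A = 1.84 in², y = 0.2 in, Ī = 0.024533 in⁴.
Centroid: ȳ = ΣA·y / ΣA = 0.90244 in.
Transfer each piece to the centroidal x-axis using Ī + A·d² with d = y − 0.90244:
  vertical leg: d = 0.89756 in → contributes +2.7153 in⁴
  horizontal leg (remainder): d = -0.70244 in → contributes +0.93243 in⁴
Total I = 3.6477 in⁴.
For the y-axis: x̄ = 1.6024 in.
Repeating about the centroidal y-axis gives I_y = 8.3125 in⁴.
Polar second moment: J = I_x + I_y = 11.96 in⁴.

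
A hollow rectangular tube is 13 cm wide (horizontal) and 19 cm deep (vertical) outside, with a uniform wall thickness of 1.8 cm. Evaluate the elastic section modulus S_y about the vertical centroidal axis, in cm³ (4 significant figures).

S_y ≈ 371.2 cm³

Treat the section as a set of non-overlapping primitives; coordinates are from the bounding-box lower-left.
Outer rectangle: 13 × 19, A = 247 cm², x = 6.5 cm, Ī = 3478.58 cm⁴.
Inner void (subtracted): 9.4 × 15.4, A = 144.76 cm², x = 6.5 cm, Ī = 1065.92 cm⁴.
By symmetry the centroid is at mid-width, x̄ = 6.5 cm.
All pieces are centred on the vertical centroidal axis, so I = ΣĪ (holes subtracted) = 2412.67 cm⁴.
Extreme fibre distance c = 6.5 cm; S = I/c = 371.18 cm³.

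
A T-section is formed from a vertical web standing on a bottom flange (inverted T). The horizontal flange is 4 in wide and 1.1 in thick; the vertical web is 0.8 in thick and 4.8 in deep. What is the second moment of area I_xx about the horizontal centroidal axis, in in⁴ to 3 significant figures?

Split into non-overlapping primitives; take the origin at the lower-left of the bounding box.
Flange: 4 × 1.1, A = 4.4 in², y = 0.55 in, Ī = 0.44367 in⁴.
Web: 0.8 × 4.8, A = 3.84 in², y = 3.5 in, Ī = 7.3728 in⁴.
Centroid: ȳ = ΣA·y / ΣA = 1.9248 in.
Transfer each piece to the horizontal centroidal axis using Ī + A·d² with d = y − 1.9248:
  flange: d = -1.3748 in → contributes +8.7595 in⁴
  web: d = 1.5752 in → contributes +16.901 in⁴
Total I = 25.661 in⁴.

I_xx ≈ 25.7 in⁴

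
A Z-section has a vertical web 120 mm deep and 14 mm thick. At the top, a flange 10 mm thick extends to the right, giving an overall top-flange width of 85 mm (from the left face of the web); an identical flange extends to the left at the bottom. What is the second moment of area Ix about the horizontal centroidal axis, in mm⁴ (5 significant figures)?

Break the section into simple shapes (no overlaps), measuring from the bottom-left corner of the bounding box.
Web: 14 × 120, A = 1 680 mm², y = 60 mm, Ī = 2 016 000 mm⁴.
Top flange (beyond web): 71 × 10, A = 710 mm², y = 115 mm, Ī = 5916.667 mm⁴.
Bottom flange (beyond web): 71 × 10, A = 710 mm², y = 5 mm, Ī = 5916.667 mm⁴.
Centroid: ȳ = ΣA·y / ΣA = 60 mm.
Transfer each piece to the horizontal centroidal axis using Ī + A·d² with d = y − 60:
  web: d = 0 mm → contributes +2 016 000 mm⁴
  top flange (beyond web): d = 55 mm → contributes +2 153 667 mm⁴
  bottom flange (beyond web): d = -55 mm → contributes +2 153 667 mm⁴
Total I = 6 323 333 mm⁴.

Ix ≈ 6.3233 × 10⁶ mm⁴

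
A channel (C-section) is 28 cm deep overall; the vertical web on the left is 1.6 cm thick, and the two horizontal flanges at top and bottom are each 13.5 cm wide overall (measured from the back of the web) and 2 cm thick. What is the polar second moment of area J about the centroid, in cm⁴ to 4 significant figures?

J ≈ 1.261 × 10⁴ cm⁴

Split into non-overlapping primitives; take the origin at the lower-left of the bounding box.
Web: 1.6 × 28, A = 44.8 cm², y = 14 cm, Ī = 2926.93 cm⁴.
Top flange (beyond web): 11.9 × 2, A = 23.8 cm², y = 27 cm, Ī = 7.93333 cm⁴.
Bottom flange (beyond web): 11.9 × 2, A = 23.8 cm², y = 1 cm, Ī = 7.93333 cm⁴.
By symmetry the centroid is at mid-height, ȳ = 14 cm.
Transfer each piece to the centroidal x-axis using Ī + A·d² with d = y − 14:
  web: d = 0 cm → contributes +2926.93 cm⁴
  top flange (beyond web): d = 13 cm → contributes +4030.13 cm⁴
  bottom flange (beyond web): d = -13 cm → contributes +4030.13 cm⁴
Total I = 10987.2 cm⁴.
For the y-axis: x̄ = 4.27727 cm.
Repeating about the centroidal y-axis gives I_y = 1622.8 cm⁴.
Polar second moment: J = I_x + I_y = 12 610 cm⁴.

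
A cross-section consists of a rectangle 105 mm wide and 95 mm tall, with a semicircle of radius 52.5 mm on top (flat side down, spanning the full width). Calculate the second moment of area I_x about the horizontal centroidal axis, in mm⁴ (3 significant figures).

Decompose the section into non-overlapping parts with the origin at the bottom-left of its bounding rectangle.
Rectangular body: 105 × 95, A = 9 975 mm², y = 47.5 mm, Ī = 7 502 031 mm⁴.
Semicircular cap: semicircle r = 52.5, A = 4329.5 mm², y = 117.28 mm, Ī = 833 814 mm⁴.
Centroid: ȳ = ΣA·y / ΣA = 68.621 mm.
Transfer each piece to the horizontal centroidal axis using Ī + A·d² with d = y − 68.621:
  rectangular body: d = -21.121 mm → contributes +11 951 694 mm⁴
  semicircular cap: d = 48.661 mm → contributes +11 085 646 mm⁴
Total I = 23 037 340 mm⁴.

I_x ≈ 2.30 × 10⁷ mm⁴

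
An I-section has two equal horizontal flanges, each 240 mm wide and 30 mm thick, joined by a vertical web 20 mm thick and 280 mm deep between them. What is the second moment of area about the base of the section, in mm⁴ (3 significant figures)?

Break the section into simple shapes (no overlaps), measuring from the bottom-left corner of the bounding box.
Bottom flange: 240 × 30, A = 7 200 mm², y = 15 mm, Ī = 540 000 mm⁴.
Web: 20 × 280, A = 5 600 mm², y = 170 mm, Ī = 36 586 667 mm⁴.
Top flange: 240 × 30, A = 7 200 mm², y = 325 mm, Ī = 540 000 mm⁴.
Transfer each piece to the base of the section using Ī + A·d² with d = y − 0:
  bottom flange: d = 15 mm → contributes +2 160 000 mm⁴
  web: d = 170 mm → contributes +198 426 667 mm⁴
  top flange: d = 325 mm → contributes +761 040 000 mm⁴
Total I = 961 626 667 mm⁴.

I_base ≈ 9.62 × 10⁸ mm⁴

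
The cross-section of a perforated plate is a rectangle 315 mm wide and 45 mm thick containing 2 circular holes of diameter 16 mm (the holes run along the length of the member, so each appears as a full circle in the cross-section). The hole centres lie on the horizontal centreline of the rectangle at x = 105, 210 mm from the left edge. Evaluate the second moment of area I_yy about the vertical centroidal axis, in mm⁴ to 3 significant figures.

I_yy ≈ 1.16 × 10⁸ mm⁴

Treat the section as a set of non-overlapping primitives; coordinates are from the bounding-box lower-left.
Plate: 315 × 45, A = 14 175 mm², x = 157.5 mm, Ī = 117 209 531 mm⁴.
Hole 1 (subtracted): ⌀16, A = 201.06 mm², x = 105 mm, Ī = 3 217 mm⁴.
Hole 2 (subtracted): ⌀16, A = 201.06 mm², x = 210 mm, Ī = 3 217 mm⁴.
By symmetry the centroid is at mid-width, x̄ = 157.5 mm.
Transfer each piece to the vertical centroidal axis using Ī + A·d² with d = x − 157.5:
  plate: d = 0 mm → contributes +117 209 531 mm⁴
  hole 1: d = -52.5 mm → contributes −557 394 mm⁴
  hole 2: d = 52.5 mm → contributes −557 394 mm⁴
Total I = 116 094 743 mm⁴.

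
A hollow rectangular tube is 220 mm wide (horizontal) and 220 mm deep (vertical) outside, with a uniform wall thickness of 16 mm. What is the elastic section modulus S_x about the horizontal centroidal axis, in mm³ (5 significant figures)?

S_x ≈ 8.2830 × 10⁵ mm³

Decompose the section into non-overlapping parts with the origin at the bottom-left of its bounding rectangle.
Outer rectangle: 220 × 220, A = 48 400 mm², y = 110 mm, Ī = 195 213 333 mm⁴.
Inner void (subtracted): 188 × 188, A = 35 344 mm², y = 110 mm, Ī = 104 099 861 mm⁴.
By symmetry the centroid is at mid-height, ȳ = 110 mm.
All pieces are centred on the horizontal centroidal axis, so I = ΣĪ (holes subtracted) = 91 113 472 mm⁴.
Extreme fibre distance c = 110 mm; S = I/c = 828304.3 mm³.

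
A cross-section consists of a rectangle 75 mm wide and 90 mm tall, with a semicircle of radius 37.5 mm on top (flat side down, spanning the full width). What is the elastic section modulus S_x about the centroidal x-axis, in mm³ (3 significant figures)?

Treat the section as a set of non-overlapping primitives; coordinates are from the bounding-box lower-left.
Rectangular body: 75 × 90, A = 6 750 mm², y = 45 mm, Ī = 4 556 250 mm⁴.
Semicircular cap: semicircle r = 37.5, A = 2208.9 mm², y = 105.92 mm, Ī = 217 049 mm⁴.
Centroid: ȳ = ΣA·y / ΣA = 60.019 mm.
Transfer each piece to the centroidal x-axis using Ī + A·d² with d = y − 60.019:
  rectangular body: d = -15.019 mm → contributes +6 078 940 mm⁴
  semicircular cap: d = 45.896 mm → contributes +4 870 048 mm⁴
Total I = 10 948 988 mm⁴.
Extreme fibre distance c = 67.481 mm; S = I/c = 162 254 mm³.

S_x ≈ 1.62 × 10⁵ mm³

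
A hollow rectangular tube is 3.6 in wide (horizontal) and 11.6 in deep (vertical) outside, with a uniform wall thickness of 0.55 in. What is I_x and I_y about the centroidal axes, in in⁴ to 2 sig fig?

Split into non-overlapping primitives; take the origin at the lower-left of the bounding box.
Outer rectangle: 3.6 × 11.6, A = 41.76 in², y = 5.8 in, Ī = 468.3 in⁴.
Inner void (subtracted): 2.5 × 10.5, A = 26.25 in², y = 5.8 in, Ī = 241.2 in⁴.
By symmetry the centroid is at mid-height, ȳ = 5.8 in.
All pieces are centred on the centroidal x-axis, so I = ΣĪ (holes subtracted) = 227.1 in⁴.
Repeating about the centroidal y-axis gives I_y = 31.43 in⁴.

I_x ≈ 230 in⁴, I_y ≈ 31 in⁴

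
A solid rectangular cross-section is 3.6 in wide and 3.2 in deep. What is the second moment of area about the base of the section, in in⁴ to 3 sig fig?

I_base ≈ 39.3 in⁴

The section: 3.6 × 3.2, A = 11.52 in², y = 1.6 in, Ī = 9.8304 in⁴.
Transfer it to the bottom edge using Ī + A·d² with d = y − 0:
  the section: d = 1.6 in → contributes +39.322 in⁴
Total I = 39.322 in⁴.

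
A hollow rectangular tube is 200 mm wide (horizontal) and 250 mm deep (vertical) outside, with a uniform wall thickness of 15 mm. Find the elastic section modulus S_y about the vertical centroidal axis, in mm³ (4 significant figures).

S_y ≈ 7.660 × 10⁵ mm³

Split into non-overlapping primitives; take the origin at the lower-left of the bounding box.
Outer rectangle: 200 × 250, A = 50 000 mm², x = 100 mm, Ī = 166 666 667 mm⁴.
Inner void (subtracted): 170 × 220, A = 37 400 mm², x = 100 mm, Ī = 90 071 667 mm⁴.
By symmetry the centroid is at mid-width, x̄ = 100 mm.
All pieces are centred on the vertical centroidal axis, so I = ΣĪ (holes subtracted) = 76 595 000 mm⁴.
Extreme fibre distance c = 100 mm; S = I/c = 765 950 mm³.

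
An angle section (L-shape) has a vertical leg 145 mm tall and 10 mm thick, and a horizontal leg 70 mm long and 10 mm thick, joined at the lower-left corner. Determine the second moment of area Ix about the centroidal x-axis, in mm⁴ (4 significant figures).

Ix ≈ 4.479 × 10⁶ mm⁴

Break the section into simple shapes (no overlaps), measuring from the bottom-left corner of the bounding box.
Vertical leg: 10 × 145, A = 1 450 mm², y = 72.5 mm, Ī = 2 540 521 mm⁴.
Horizontal leg (remainder): 60 × 10, A = 600 mm², y = 5 mm, Ī = 5 000 mm⁴.
Centroid: ȳ = ΣA·y / ΣA = 52.7439 mm.
Transfer each piece to the centroidal x-axis using Ī + A·d² with d = y − 52.7439:
  vertical leg: d = 19.7561 mm → contributes +3 106 461 mm⁴
  horizontal leg (remainder): d = -47.7439 mm → contributes +1 372 688 mm⁴
Total I = 4 479 149 mm⁴.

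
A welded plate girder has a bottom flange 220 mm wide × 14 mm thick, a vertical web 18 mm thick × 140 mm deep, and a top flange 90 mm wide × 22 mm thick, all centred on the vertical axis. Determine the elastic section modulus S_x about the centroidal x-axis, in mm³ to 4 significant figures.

Break the section into simple shapes (no overlaps), measuring from the bottom-left corner of the bounding box.
Bottom plate: 220 × 14, A = 3 080 mm², y = 7 mm, Ī = 50306.7 mm⁴.
Web plate: 18 × 140, A = 2 520 mm², y = 84 mm, Ī = 4 116 000 mm⁴.
Top plate: 90 × 22, A = 1 980 mm², y = 165 mm, Ī = 79 860 mm⁴.
Centroid: ȳ = ΣA·y / ΣA = 73.8707 mm.
Transfer each piece to the centroidal x-axis using Ī + A·d² with d = y − 73.8707:
  bottom plate: d = -66.8707 mm → contributes +13 823 119 mm⁴
  web plate: d = 10.1293 mm → contributes +4 374 558 mm⁴
  top plate: d = 91.1293 mm → contributes +16 522 863 mm⁴
Total I = 34 720 540 mm⁴.
Extreme fibre distance c = 102.129 mm; S = I/c = 339 967 mm³.

S_x ≈ 3.400 × 10⁵ mm³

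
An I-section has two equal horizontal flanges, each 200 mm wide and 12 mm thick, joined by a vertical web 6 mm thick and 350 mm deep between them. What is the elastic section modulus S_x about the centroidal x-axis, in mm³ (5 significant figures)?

Decompose the section into non-overlapping parts with the origin at the bottom-left of its bounding rectangle.
Bottom flange: 200 × 12, A = 2 400 mm², y = 6 mm, Ī = 28 800 mm⁴.
Web: 6 × 350, A = 2 100 mm², y = 187 mm, Ī = 21 437 500 mm⁴.
Top flange: 200 × 12, A = 2 400 mm², y = 368 mm, Ī = 28 800 mm⁴.
By symmetry the centroid is at mid-height, ȳ = 187 mm.
Transfer each piece to the centroidal x-axis using Ī + A·d² with d = y − 187:
  bottom flange: d = -181 mm → contributes +78 655 200 mm⁴
  web: d = 0 mm → contributes +21 437 500 mm⁴
  top flange: d = 181 mm → contributes +78 655 200 mm⁴
Total I = 178 747 900 mm⁴.
Extreme fibre distance c = 187 mm; S = I/c = 955871.1 mm³.

S_x ≈ 9.5587 × 10⁵ mm³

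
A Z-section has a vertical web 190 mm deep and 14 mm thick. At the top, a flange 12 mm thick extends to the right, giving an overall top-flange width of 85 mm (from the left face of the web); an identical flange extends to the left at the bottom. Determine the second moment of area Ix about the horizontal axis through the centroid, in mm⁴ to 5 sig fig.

Ix ≈ 2.1520 × 10⁷ mm⁴

Break the section into simple shapes (no overlaps), measuring from the bottom-left corner of the bounding box.
Web: 14 × 190, A = 2 660 mm², y = 95 mm, Ī = 8 002 167 mm⁴.
Top flange (beyond web): 71 × 12, A = 852 mm², y = 184 mm, Ī = 10 224 mm⁴.
Bottom flange (beyond web): 71 × 12, A = 852 mm², y = 6 mm, Ī = 10 224 mm⁴.
Centroid: ȳ = ΣA·y / ΣA = 95 mm.
Transfer each piece to the horizontal axis through the centroid using Ī + A·d² with d = y − 95:
  web: d = 0 mm → contributes +8 002 167 mm⁴
  top flange (beyond web): d = 89 mm → contributes +6 758 916 mm⁴
  bottom flange (beyond web): d = -89 mm → contributes +6 758 916 mm⁴
Total I = 21 519 999 mm⁴.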